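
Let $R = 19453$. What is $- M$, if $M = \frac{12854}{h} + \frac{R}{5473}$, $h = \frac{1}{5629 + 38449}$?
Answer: $- \frac{3100884762929}{5473} \approx -5.6658 \cdot 10^{8}$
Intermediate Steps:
$h = \frac{1}{44078} \approx 2.2687 \cdot 10^{-5}$
$M = \frac{3100884762929}{5473}$ ($M = 12854 \frac{1}{\frac{1}{44078}} + \frac{19453}{5473} = 12854 \cdot 44078 + 19453 \cdot \frac{1}{5473} = 566578612 + \frac{19453}{5473} = \frac{3100884762929}{5473} \approx 5.6658 \cdot 10^{8}$)
$- M = \left(-1\right) \frac{3100884762929}{5473} = - \frac{3100884762929}{5473}$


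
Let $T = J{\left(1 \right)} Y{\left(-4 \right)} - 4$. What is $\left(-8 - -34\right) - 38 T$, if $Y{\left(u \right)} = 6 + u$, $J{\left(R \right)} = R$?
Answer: $102$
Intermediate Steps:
$T = -2$ ($T = 1 \left(6 - 4\right) - 4 = 1 \cdot 2 - 4 = 2 - 4 = -2$)
$\left(-8 - -34\right) - 38 T = \left(-8 - -34\right) - -76 = \left(-8 + 34\right) + 76 = 26 + 76 = 102$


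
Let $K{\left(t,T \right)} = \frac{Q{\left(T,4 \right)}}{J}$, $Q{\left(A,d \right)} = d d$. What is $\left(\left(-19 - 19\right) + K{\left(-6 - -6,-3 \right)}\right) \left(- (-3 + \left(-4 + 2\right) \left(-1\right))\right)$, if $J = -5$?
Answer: $- \frac{206}{5} \approx -41.2$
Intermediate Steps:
$Q{\left(A,d \right)} = d^{2}$
$K{\left(t,T \right)} = - \frac{16}{5}$ ($K{\left(t,T \right)} = \frac{4^{2}}{-5} = 16 \left(- \frac{1}{5}\right) = - \frac{16}{5}$)
$\left(\left(-19 - 19\right) + K{\left(-6 - -6,-3 \right)}\right) \left(- (-3 + \left(-4 + 2\right) \left(-1\right))\right) = \left(\left(-19 - 19\right) - \frac{16}{5}\right) \left(- (-3 + \left(-4 + 2\right) \left(-1\right))\right) = \left(-38 - \frac{16}{5}\right) \left(- (-3 - -2)\right) = - \frac{206 \left(- (-3 + 2)\right)}{5} = - \frac{206 \left(\left(-1\right) \left(-1\right)\right)}{5} = \left(- \frac{206}{5}\right) 1 = - \frac{206}{5}$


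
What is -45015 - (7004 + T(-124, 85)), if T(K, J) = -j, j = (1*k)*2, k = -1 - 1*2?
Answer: -52025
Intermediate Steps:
k = -3 (k = -1 - 2 = -3)
j = -6 (j = (1*(-3))*2 = -3*2 = -6)
T(K, J) = 6 (T(K, J) = -1*(-6) = 6)
-45015 - (7004 + T(-124, 85)) = -45015 - (7004 + 6) = -45015 - 1*7010 = -45015 - 7010 = -52025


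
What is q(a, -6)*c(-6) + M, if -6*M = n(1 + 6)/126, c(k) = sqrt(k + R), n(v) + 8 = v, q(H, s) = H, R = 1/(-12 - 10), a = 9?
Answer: 1/756 + 9*I*sqrt(2926)/22 ≈ 0.0013228 + 22.129*I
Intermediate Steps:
R = -1/22 (R = 1/(-22) = -1/22 ≈ -0.045455)
n(v) = -8 + v
c(k) = sqrt(-1/22 + k) (c(k) = sqrt(k - 1/22) = sqrt(-1/22 + k))
M = 1/756 (M = -(-8 + (1 + 6))/(6*126) = -(-8 + 7)/(6*126) = -(-1)/(6*126) = -1/6*(-1/126) = 1/756 ≈ 0.0013228)
q(a, -6)*c(-6) + M = 9*(sqrt(-22 + 484*(-6))/22) + 1/756 = 9*(sqrt(-22 - 2904)/22) + 1/756 = 9*(sqrt(-2926)/22) + 1/756 = 9*((I*sqrt(2926))/22) + 1/756 = 9*(I*sqrt(2926)/22) + 1/756 = 9*I*sqrt(2926)/22 + 1/756 = 1/756 + 9*I*sqrt(2926)/22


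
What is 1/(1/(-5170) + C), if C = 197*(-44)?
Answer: -5170/44813561 ≈ -0.00011537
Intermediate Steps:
C = -8668
1/(1/(-5170) + C) = 1/(1/(-5170) - 8668) = 1/(-1/5170 - 8668) = 1/(-44813561/5170) = -5170/44813561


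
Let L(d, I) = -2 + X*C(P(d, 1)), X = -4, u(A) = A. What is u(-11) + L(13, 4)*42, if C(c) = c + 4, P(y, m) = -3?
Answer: -263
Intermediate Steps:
C(c) = 4 + c
L(d, I) = -6 (L(d, I) = -2 - 4*(4 - 3) = -2 - 4*1 = -2 - 4 = -6)
u(-11) + L(13, 4)*42 = -11 - 6*42 = -11 - 252 = -263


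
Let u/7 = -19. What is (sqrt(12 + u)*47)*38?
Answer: 19646*I ≈ 19646.0*I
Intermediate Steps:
u = -133 (u = 7*(-19) = -133)
(sqrt(12 + u)*47)*38 = (sqrt(12 - 133)*47)*38 = (sqrt(-121)*47)*38 = ((11*I)*47)*38 = (517*I)*38 = 19646*I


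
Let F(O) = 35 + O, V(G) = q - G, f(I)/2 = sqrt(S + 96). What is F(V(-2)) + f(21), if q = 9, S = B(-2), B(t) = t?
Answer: 46 + 2*sqrt(94) ≈ 65.391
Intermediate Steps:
S = -2
f(I) = 2*sqrt(94) (f(I) = 2*sqrt(-2 + 96) = 2*sqrt(94))
V(G) = 9 - G
F(V(-2)) + f(21) = (35 + (9 - 1*(-2))) + 2*sqrt(94) = (35 + (9 + 2)) + 2*sqrt(94) = (35 + 11) + 2*sqrt(94) = 46 + 2*sqrt(94)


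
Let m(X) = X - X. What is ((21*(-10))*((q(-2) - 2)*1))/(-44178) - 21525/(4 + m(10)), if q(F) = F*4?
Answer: -158489975/29452 ≈ -5381.3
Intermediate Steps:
m(X) = 0
q(F) = 4*F
((21*(-10))*((q(-2) - 2)*1))/(-44178) - 21525/(4 + m(10)) = ((21*(-10))*((4*(-2) - 2)*1))/(-44178) - 21525/(4 + 0) = -210*(-8 - 2)*(-1/44178) - 21525/(1*4) = -(-2100)*(-1/44178) - 21525/4 = -210*(-10)*(-1/44178) - 21525*¼ = 2100*(-1/44178) - 21525/4 = -350/7363 - 21525/4 = -158489975/29452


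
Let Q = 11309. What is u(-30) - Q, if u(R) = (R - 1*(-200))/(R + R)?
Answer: -67871/6 ≈ -11312.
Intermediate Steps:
u(R) = (200 + R)/(2*R) (u(R) = (R + 200)/((2*R)) = (200 + R)*(1/(2*R)) = (200 + R)/(2*R))
u(-30) - Q = (½)*(200 - 30)/(-30) - 1*11309 = (½)*(-1/30)*170 - 11309 = -17/6 - 11309 = -67871/6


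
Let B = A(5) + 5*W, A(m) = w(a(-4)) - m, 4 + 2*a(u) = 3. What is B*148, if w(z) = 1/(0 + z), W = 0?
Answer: -1036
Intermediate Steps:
a(u) = -1/2 (a(u) = -2 + (1/2)*3 = -2 + 3/2 = -1/2)
w(z) = 1/z
A(m) = -2 - m (A(m) = 1/(-1/2) - m = -2 - m)
B = -7 (B = (-2 - 1*5) + 5*0 = (-2 - 5) + 0 = -7 + 0 = -7)
B*148 = -7*148 = -1036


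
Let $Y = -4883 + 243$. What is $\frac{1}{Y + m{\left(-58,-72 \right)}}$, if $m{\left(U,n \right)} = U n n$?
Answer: $- \frac{1}{305312} \approx -3.2753 \cdot 10^{-6}$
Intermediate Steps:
$m{\left(U,n \right)} = U n^{2}$
$Y = -4640$
$\frac{1}{Y + m{\left(-58,-72 \right)}} = \frac{1}{-4640 - 58 \left(-72\right)^{2}} = \frac{1}{-4640 - 300672} = \frac{1}{-305312} = - \frac{1}{305312}$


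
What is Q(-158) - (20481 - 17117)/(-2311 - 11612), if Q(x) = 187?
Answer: 2606965/13923 ≈ 187.24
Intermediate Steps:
Q(-158) - (20481 - 17117)/(-2311 - 11612) = 187 - (20481 - 17117)/(-2311 - 11612) = 187 - 3364/(-13923) = 187 - 3364*(-1)/13923 = 187 - 1*(-3364/13923) = 187 + 3364/13923 = 2606965/13923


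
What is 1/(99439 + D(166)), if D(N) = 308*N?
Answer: 1/150567 ≈ 6.6416e-6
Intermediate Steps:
1/(99439 + D(166)) = 1/(99439 + 308*166) = 1/(99439 + 51128) = 1/150567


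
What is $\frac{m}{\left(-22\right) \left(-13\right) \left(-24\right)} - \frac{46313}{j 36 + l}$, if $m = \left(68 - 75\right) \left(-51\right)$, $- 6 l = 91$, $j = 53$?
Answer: $- \frac{637136347}{25984816} \approx -24.52$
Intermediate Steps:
$l = - \frac{91}{6}$ ($l = \left(- \frac{1}{6}\right) 91 = - \frac{91}{6} \approx -15.167$)
$m = 357$ ($m = \left(-7\right) \left(-51\right) = 357$)
$\frac{m}{\left(-22\right) \left(-13\right) \left(-24\right)} - \frac{46313}{j 36 + l} = \frac{357}{\left(-22\right) \left(-13\right) \left(-24\right)} - \frac{46313}{53 \cdot 36 - \frac{91}{6}} = \frac{357}{286 \left(-24\right)} - \frac{46313}{1908 - \frac{91}{6}} = \frac{357}{-6864} - \frac{46313}{\frac{11357}{6}} = 357 \left(- \frac{1}{6864}\right) - \frac{277878}{11357} = - \frac{119}{2288} - \frac{277878}{11357} = - \frac{637136347}{25984816}$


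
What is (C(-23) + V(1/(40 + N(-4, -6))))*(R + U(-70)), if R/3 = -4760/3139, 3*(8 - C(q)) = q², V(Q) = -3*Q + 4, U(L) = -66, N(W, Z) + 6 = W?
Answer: 182072097/15695 ≈ 11601.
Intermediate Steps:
N(W, Z) = -6 + W
V(Q) = 4 - 3*Q
C(q) = 8 - q²/3
R = -14280/3139 (R = 3*(-4760/3139) = -14280/3139 ≈ -4.5492)
(C(-23) + V(1/(40 + N(-4, -6))))*(R + U(-70)) = ((8 - ⅓*(-23)²) + (4 - 3/(40 + (-6 - 4))))*(-14280/3139 - 66) = ((8 - ⅓*529) + (4 - 3/(40 - 10)))*(-221454/3139) = ((8 - 529/3) + (4 - 3/30))*(-221454/3139) = (-505/3 + (4 - 3*1/30))*(-221454/3139) = (-505/3 + (4 - ⅒))*(-221454/3139) = (-505/3 + 39/10)*(-221454/3139) = -4933/30*(-221454/3139) = 182072097/15695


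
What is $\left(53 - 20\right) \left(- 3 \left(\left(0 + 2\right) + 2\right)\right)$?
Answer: $-396$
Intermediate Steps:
$\left(53 - 20\right) \left(- 3 \left(\left(0 + 2\right) + 2\right)\right) = 33 \left(- 3 \left(2 + 2\right)\right) = 33 \left(\left(-3\right) 4\right) = 33 \left(-12\right) = -396$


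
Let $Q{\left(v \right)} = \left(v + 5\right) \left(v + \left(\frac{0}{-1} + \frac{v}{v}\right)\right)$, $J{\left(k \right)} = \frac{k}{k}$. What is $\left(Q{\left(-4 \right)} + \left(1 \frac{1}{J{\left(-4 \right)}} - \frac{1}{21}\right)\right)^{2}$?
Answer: $\frac{1849}{441} \approx 4.1927$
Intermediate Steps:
$J{\left(k \right)} = 1$
$Q{\left(v \right)} = \left(1 + v\right) \left(5 + v\right)$ ($Q{\left(v \right)} = \left(5 + v\right) \left(v + \left(0 \left(-1\right) + 1\right)\right) = \left(5 + v\right) \left(v + \left(0 + 1\right)\right) = \left(5 + v\right) \left(v + 1\right) = \left(5 + v\right) \left(1 + v\right) = \left(1 + v\right) \left(5 + v\right)$)
$\left(Q{\left(-4 \right)} + \left(1 \frac{1}{J{\left(-4 \right)}} - \frac{1}{21}\right)\right)^{2} = \left(\left(5 + \left(-4\right)^{2} + 6 \left(-4\right)\right) + \left(1 \cdot 1^{-1} - \frac{1}{21}\right)\right)^{2} = \left(\left(5 + 16 - 24\right) + \left(1 \cdot 1 - \frac{1}{21}\right)\right)^{2} = \left(-3 + \left(1 - \frac{1}{21}\right)\right)^{2} = \left(-3 + \frac{20}{21}\right)^{2} = \left(- \frac{43}{21}\right)^{2} = \frac{1849}{441}$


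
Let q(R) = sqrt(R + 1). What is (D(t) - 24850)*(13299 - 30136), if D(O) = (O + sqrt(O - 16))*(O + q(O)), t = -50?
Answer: 376306950 + 5892950*I + sqrt(66)*(117859 + 841850*I) ≈ 3.7726e+8 + 1.2732e+7*I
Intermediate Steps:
q(R) = sqrt(1 + R)
D(O) = (O + sqrt(1 + O))*(O + sqrt(-16 + O)) (D(O) = (O + sqrt(O - 16))*(O + sqrt(1 + O)) = (O + sqrt(-16 + O))*(O + sqrt(1 + O)) = (O + sqrt(1 + O))*(O + sqrt(-16 + O)))
(D(t) - 24850)*(13299 - 30136) = (((-50)**2 - 50*sqrt(1 - 50) - 50*sqrt(-16 - 50) + sqrt(1 - 50)*sqrt(-16 - 50)) - 24850)*(13299 - 30136) = ((2500 - 350*I - 50*I*sqrt(66) + sqrt(-49)*sqrt(-66)) - 24850)*(-16837) = ((2500 - 350*I - 50*I*sqrt(66) + (7*I)*(I*sqrt(66))) - 24850)*(-16837) = ((2500 - 350*I - 50*I*sqrt(66) - 7*sqrt(66)) - 24850)*(-16837) = ((2500 - 350*I - 7*sqrt(66) - 50*I*sqrt(66)) - 24850)*(-16837) = (-22350 - 350*I - 7*sqrt(66) - 50*I*sqrt(66))*(-16837) = 376306950 + 117859*sqrt(66) + 5892950*I + 841850*I*sqrt(66)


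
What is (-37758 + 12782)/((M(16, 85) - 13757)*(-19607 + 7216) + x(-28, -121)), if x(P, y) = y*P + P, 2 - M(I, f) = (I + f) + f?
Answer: -24976/172746291 ≈ -0.00014458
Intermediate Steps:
M(I, f) = 2 - I - 2*f (M(I, f) = 2 - ((I + f) + f) = 2 - (I + 2*f) = 2 + (-I - 2*f) = 2 - I - 2*f)
x(P, y) = P + P*y (x(P, y) = P*y + P = P + P*y)
(-37758 + 12782)/((M(16, 85) - 13757)*(-19607 + 7216) + x(-28, -121)) = (-37758 + 12782)/(((2 - 1*16 - 2*85) - 13757)*(-19607 + 7216) - 28*(1 - 121)) = -24976/(((2 - 16 - 170) - 13757)*(-12391) - 28*(-120)) = -24976/((-184 - 13757)*(-12391) + 3360) = -24976/(-13941*(-12391) + 3360) = -24976/(172742931 + 3360) = -24976/172746291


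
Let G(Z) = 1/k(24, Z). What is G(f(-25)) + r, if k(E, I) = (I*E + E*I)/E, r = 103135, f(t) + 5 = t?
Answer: 6188099/60 ≈ 1.0314e+5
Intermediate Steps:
f(t) = -5 + t
k(E, I) = 2*I (k(E, I) = (E*I + E*I)/E = (2*E*I)/E = 2*I)
G(Z) = 1/(2*Z)
G(f(-25)) + r = 1/(2*(-5 - 25)) + 103135 = (½)/(-30) + 103135 = (½)*(-1/30) + 103135 = -1/60 + 103135 = 6188099/60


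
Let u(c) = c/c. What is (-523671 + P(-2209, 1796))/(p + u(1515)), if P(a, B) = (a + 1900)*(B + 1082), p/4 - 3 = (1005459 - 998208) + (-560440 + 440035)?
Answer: 1412973/452603 ≈ 3.1219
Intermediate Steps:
u(c) = 1
p = -452604 (p = 12 + 4*((1005459 - 998208) + (-560440 + 440035)) = 12 + 4*(7251 - 120405) = 12 + 4*(-113154) = 12 - 452616 = -452604)
P(a, B) = (1082 + B)*(1900 + a) (P(a, B) = (1900 + a)*(1082 + B) = (1082 + B)*(1900 + a))
(-523671 + P(-2209, 1796))/(p + u(1515)) = (-523671 + (2055800 + 1082*(-2209) + 1900*1796 + 1796*(-2209)))/(-452604 + 1) = (-523671 + (2055800 - 2390138 + 3412400 - 3967364))/(-452603) = (-523671 - 889302)*(-1/452603) = -1412973*(-1/452603) = 1412973/452603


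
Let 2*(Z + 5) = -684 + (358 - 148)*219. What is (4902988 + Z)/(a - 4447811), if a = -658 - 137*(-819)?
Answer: -2462818/2168133 ≈ -1.1359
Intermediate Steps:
Z = 22648 (Z = -5 + (-684 + (358 - 148)*219)/2 = -5 + (-684 + 210*219)/2 = -5 + (-684 + 45990)/2 = -5 + (1/2)*45306 = -5 + 22653 = 22648)
a = 111545 (a = -658 + 112203 = 111545)
(4902988 + Z)/(a - 4447811) = (4902988 + 22648)/(111545 - 4447811) = 4925636/(-4336266) = 4925636*(-1/4336266) = -2462818/2168133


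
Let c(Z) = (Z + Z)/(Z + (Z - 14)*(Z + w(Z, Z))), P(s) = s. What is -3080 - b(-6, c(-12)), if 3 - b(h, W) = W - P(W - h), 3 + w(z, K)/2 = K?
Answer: -3089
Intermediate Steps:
w(z, K) = -6 + 2*K
c(Z) = 2*Z/(Z + (-14 + Z)*(-6 + 3*Z)) (c(Z) = (Z + Z)/(Z + (Z - 14)*(Z + (-6 + 2*Z))) = (2*Z)/(Z + (-14 + Z)*(-6 + 3*Z)) = 2*Z/(Z + (-14 + Z)*(-6 + 3*Z)))
b(h, W) = 3 - h (b(h, W) = 3 - (W - (W - h)) = 3 - (W + (h - W)) = 3 - h)
-3080 - b(-6, c(-12)) = -3080 - (3 - 1*(-6)) = -3080 - (3 + 6) = -3080 - 1*9 = -3080 - 9 = -3089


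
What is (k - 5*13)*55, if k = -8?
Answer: -4015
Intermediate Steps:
(k - 5*13)*55 = (-8 - 5*13)*55 = (-8 - 65)*55 = -73*55 = -4015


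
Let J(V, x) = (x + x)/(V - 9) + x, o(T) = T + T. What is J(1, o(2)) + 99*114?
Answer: 11289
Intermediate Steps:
o(T) = 2*T
J(V, x) = x + 2*x/(-9 + V) (J(V, x) = (2*x)/(-9 + V) + x = 2*x/(-9 + V) + x = x + 2*x/(-9 + V))
J(1, o(2)) + 99*114 = (2*2)*(-7 + 1)/(-9 + 1) + 99*114 = 4*(-6)/(-8) + 11286 = 4*(-⅛)*(-6) + 11286 = 3 + 11286 = 11289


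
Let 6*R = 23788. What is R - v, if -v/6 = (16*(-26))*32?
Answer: -227722/3 ≈ -75907.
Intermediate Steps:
v = 79872 (v = -6*16*(-26)*32 = -(-2496)*32 = -6*(-13312) = 79872)
R = 11894/3 (R = (⅙)*23788 = 11894/3 ≈ 3964.7)
R - v = 11894/3 - 1*79872 = 11894/3 - 79872 = -227722/3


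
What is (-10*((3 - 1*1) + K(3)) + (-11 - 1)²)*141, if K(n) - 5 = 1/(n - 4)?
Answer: 11844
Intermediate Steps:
K(n) = 5 + 1/(-4 + n) (K(n) = 5 + 1/(n - 4) = 5 + 1/(-4 + n))
(-10*((3 - 1*1) + K(3)) + (-11 - 1)²)*141 = (-10*((3 - 1*1) + (-19 + 5*3)/(-4 + 3)) + (-11 - 1)²)*141 = (-10*((3 - 1) + (-19 + 15)/(-1)) + (-12)²)*141 = (-10*(2 - 1*(-4)) + 144)*141 = (-10*(2 + 4) + 144)*141 = (-10*6 + 144)*141 = (-60 + 144)*141 = 84*141 = 11844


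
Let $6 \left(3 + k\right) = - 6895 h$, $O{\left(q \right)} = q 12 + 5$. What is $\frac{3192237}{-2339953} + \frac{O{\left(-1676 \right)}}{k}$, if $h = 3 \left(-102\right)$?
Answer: $- \frac{1169574038125}{822825752826} \approx -1.4214$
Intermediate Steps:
$h = -306$
$O{\left(q \right)} = 5 + 12 q$ ($O{\left(q \right)} = 12 q + 5 = 5 + 12 q$)
$k = 351642$ ($k = -3 + \frac{\left(-6895\right) \left(-306\right)}{6} = -3 + \frac{1}{6} \cdot 2109870 = -3 + 351645 = 351642$)
$\frac{3192237}{-2339953} + \frac{O{\left(-1676 \right)}}{k} = \frac{3192237}{-2339953} + \frac{5 + 12 \left(-1676\right)}{351642} = 3192237 \left(- \frac{1}{2339953}\right) + \left(5 - 20112\right) \frac{1}{351642} = - \frac{3192237}{2339953} - \frac{20107}{351642} = - \frac{1169574038125}{822825752826}$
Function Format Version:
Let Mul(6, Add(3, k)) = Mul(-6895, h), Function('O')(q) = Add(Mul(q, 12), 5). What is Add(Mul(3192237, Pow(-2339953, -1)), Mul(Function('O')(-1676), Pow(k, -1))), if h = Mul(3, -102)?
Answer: Rational(-1169574038125, 822825752826) ≈ -1.4214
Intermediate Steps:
h = -306
Function('O')(q) = Add(5, Mul(12, q)) (Function('O')(q) = Add(Mul(12, q), 5) = Add(5, Mul(12, q)))
k = 351642 (k = Add(-3, Mul(Rational(1, 6), Mul(-6895, -306))) = Add(-3, Mul(Rational(1, 6), 2109870)) = Add(-3, 351645) = 351642)
Add(Mul(3192237, Pow(-2339953, -1)), Mul(Function('O')(-1676), Pow(k, -1))) = Add(Mul(3192237, Pow(-2339953, -1)), Mul(Add(5, Mul(12, -1676)), Pow(351642, -1))) = Add(Mul(3192237, Rational(-1, 2339953)), Mul(Add(5, -20112), Rational(1, 351642))) = Add(Rational(-3192237, 2339953), Mul(-20107, Rational(1, 351642))) = Add(Rational(-3192237, 2339953), Rational(-20107, 351642)) = Rational(-1169574038125, 822825752826)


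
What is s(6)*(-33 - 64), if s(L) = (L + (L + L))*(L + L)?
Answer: -20952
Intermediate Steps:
s(L) = 6*L² (s(L) = (L + 2*L)*(2*L) = (3*L)*(2*L) = 6*L²)
s(6)*(-33 - 64) = (6*6²)*(-33 - 64) = (6*36)*(-97) = 216*(-97) = -20952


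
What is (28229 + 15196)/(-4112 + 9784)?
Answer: 43425/5672 ≈ 7.6560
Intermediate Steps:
(28229 + 15196)/(-4112 + 9784) = 43425/5672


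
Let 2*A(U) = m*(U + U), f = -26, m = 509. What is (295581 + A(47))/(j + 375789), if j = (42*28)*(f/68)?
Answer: 5431568/6380769 ≈ 0.85124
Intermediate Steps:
A(U) = 509*U (A(U) = (509*(U + U))/2 = (509*(2*U))/2 = (1018*U)/2 = 509*U)
j = -7644/17 (j = (42*28)*(-26/68) = 1176*(-26*1/68) = 1176*(-13/34) = -7644/17 ≈ -449.65)
(295581 + A(47))/(j + 375789) = (295581 + 509*47)/(-7644/17 + 375789) = (295581 + 23923)/(6380769/17) = 319504*(17/6380769) = 5431568/6380769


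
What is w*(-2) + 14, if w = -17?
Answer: 48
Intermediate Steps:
w*(-2) + 14 = -17*(-2) + 14 = 34 + 14 = 48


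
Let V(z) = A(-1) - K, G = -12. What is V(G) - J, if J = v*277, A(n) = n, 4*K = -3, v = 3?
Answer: -3325/4 ≈ -831.25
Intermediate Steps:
K = -¾ (K = (¼)*(-3) = -¾ ≈ -0.75000)
J = 831 (J = 3*277 = 831)
V(z) = -¼ (V(z) = -1 - 1*(-¾) = -1 + ¾ = -¼)
V(G) - J = -¼ - 1*831 = -¼ - 831 = -3325/4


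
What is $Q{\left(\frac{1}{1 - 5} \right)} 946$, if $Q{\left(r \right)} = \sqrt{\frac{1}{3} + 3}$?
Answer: $\frac{946 \sqrt{30}}{3} \approx 1727.2$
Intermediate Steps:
$Q{\left(r \right)} = \frac{\sqrt{30}}{3}$ ($Q{\left(r \right)} = \sqrt{\frac{1}{3} + 3} = \sqrt{\frac{10}{3}} = \frac{\sqrt{30}}{3}$)
$Q{\left(\frac{1}{1 - 5} \right)} 946 = \frac{\sqrt{30}}{3} \cdot 946 = \frac{946 \sqrt{30}}{3}$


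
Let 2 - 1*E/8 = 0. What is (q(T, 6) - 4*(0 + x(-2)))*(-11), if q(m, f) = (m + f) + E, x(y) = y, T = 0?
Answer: -330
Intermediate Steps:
E = 16 (E = 16 - 8*0 = 16 + 0 = 16)
q(m, f) = 16 + f + m (q(m, f) = (m + f) + 16 = (f + m) + 16 = 16 + f + m)
(q(T, 6) - 4*(0 + x(-2)))*(-11) = ((16 + 6 + 0) - 4*(0 - 2))*(-11) = (22 - 4*(-2))*(-11) = (22 + 8)*(-11) = 30*(-11) = -330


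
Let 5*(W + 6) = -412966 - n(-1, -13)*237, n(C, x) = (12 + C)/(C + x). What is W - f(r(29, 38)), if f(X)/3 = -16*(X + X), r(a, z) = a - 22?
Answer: -5732297/70 ≈ -81890.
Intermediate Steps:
r(a, z) = -22 + a
n(C, x) = (12 + C)/(C + x)
f(X) = -96*X (f(X) = 3*(-16*(X + X)) = 3*(-32*X) = -96*X)
W = -5779337/70 (W = -6 + (-412966 - (12 - 1)/(-1 - 13)*237)/5 = -6 + (-412966 - 11/(-14)*237)/5 = -6 + (-412966 - (-1/14*11)*237)/5 = -6 + (-412966 - (-11)*237/14)/5 = -6 + (-412966 - 1*(-2607/14))/5 = -6 + (-412966 + 2607/14)/5 = -6 + (⅕)*(-5778917/14) = -6 - 5778917/70 = -5779337/70 ≈ -82562.)
W - f(r(29, 38)) = -5779337/70 - (-96)*(-22 + 29) = -5779337/70 - (-96)*7 = -5779337/70 - 1*(-672) = -5779337/70 + 672 = -5732297/70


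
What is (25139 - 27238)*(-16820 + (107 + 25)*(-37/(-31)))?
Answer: 1084209064/31 ≈ 3.4974e+7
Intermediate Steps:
(25139 - 27238)*(-16820 + (107 + 25)*(-37/(-31))) = -2099*(-16820 + 132*(-37*(-1/31))) = -2099*(-16820 + 132*(37/31)) = -2099*(-16820 + 4884/31) = -2099*(-516536/31) = 1084209064/31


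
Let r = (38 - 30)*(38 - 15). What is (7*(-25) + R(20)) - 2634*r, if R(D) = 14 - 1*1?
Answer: -484818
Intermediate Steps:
r = 184 (r = 8*23 = 184)
R(D) = 13 (R(D) = 14 - 1 = 13)
(7*(-25) + R(20)) - 2634*r = (7*(-25) + 13) - 2634*184 = (-175 + 13) - 439*1104 = -162 - 484656 = -484818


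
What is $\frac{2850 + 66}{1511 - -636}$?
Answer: $\frac{2916}{2147} \approx 1.3582$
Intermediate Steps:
$\frac{2850 + 66}{1511 - -636} = \frac{2916}{1511 + 636} = \frac{2916}{2147}$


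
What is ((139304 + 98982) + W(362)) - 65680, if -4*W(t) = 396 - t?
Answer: 345195/2 ≈ 1.7260e+5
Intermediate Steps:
W(t) = -99 + t/4 (W(t) = -(396 - t)/4 = -99 + t/4)
((139304 + 98982) + W(362)) - 65680 = ((139304 + 98982) + (-99 + (¼)*362)) - 65680 = (238286 + (-99 + 181/2)) - 65680 = (238286 - 17/2) - 65680 = 476555/2 - 65680 = 345195/2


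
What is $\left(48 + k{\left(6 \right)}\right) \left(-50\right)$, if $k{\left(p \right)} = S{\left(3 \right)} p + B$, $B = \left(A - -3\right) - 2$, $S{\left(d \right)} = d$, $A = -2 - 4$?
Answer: $-3050$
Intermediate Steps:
$A = -6$ ($A = -2 - 4 = -6$)
$B = -5$ ($B = \left(-6 - -3\right) - 2 = \left(-6 + 3\right) - 2 = -3 - 2 = -5$)
$k{\left(p \right)} = -5 + 3 p$ ($k{\left(p \right)} = 3 p - 5 = -5 + 3 p$)
$\left(48 + k{\left(6 \right)}\right) \left(-50\right) = \left(48 + \left(-5 + 3 \cdot 6\right)\right) \left(-50\right) = \left(48 + \left(-5 + 18\right)\right) \left(-50\right) = \left(48 + 13\right) \left(-50\right) = 61 \left(-50\right) = -3050$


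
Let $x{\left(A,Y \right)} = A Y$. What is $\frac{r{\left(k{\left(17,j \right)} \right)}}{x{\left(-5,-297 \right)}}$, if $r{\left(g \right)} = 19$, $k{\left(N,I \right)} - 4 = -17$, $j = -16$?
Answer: $\frac{19}{1485} \approx 0.012795$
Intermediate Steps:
$k{\left(N,I \right)} = -13$ ($k{\left(N,I \right)} = 4 - 17 = -13$)
$\frac{r{\left(k{\left(17,j \right)} \right)}}{x{\left(-5,-297 \right)}} = \frac{19}{\left(-5\right) \left(-297\right)} = \frac{19}{1485}$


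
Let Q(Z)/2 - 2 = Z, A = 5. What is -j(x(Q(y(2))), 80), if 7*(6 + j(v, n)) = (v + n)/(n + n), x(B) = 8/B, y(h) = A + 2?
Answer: 14939/2520 ≈ 5.9282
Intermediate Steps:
y(h) = 7 (y(h) = 5 + 2 = 7)
Q(Z) = 4 + 2*Z
j(v, n) = -6 + (n + v)/(14*n) (j(v, n) = -6 + ((v + n)/(n + n))/7 = -6 + ((n + v)/((2*n)))/7 = -6 + ((n + v)*(1/(2*n)))/7 = -6 + ((n + v)/(2*n))/7 = -6 + (n + v)/(14*n))
-j(x(Q(y(2))), 80) = -(8/(4 + 2*7) - 83*80)/(14*80) = -(8/(4 + 14) - 6640)/(14*80) = -(8/18 - 6640)/(14*80) = -(8*(1/18) - 6640)/(14*80) = -(4/9 - 6640)/(14*80) = -(-59756)/(14*80*9) = -1*(-14939/2520) = 14939/2520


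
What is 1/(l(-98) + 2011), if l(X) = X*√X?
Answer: 2011/4985313 + 686*I*√2/4985313 ≈ 0.00040338 + 0.0001946*I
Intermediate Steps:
l(X) = X^(3/2)
1/(l(-98) + 2011) = 1/((-98)^(3/2) + 2011) = 1/(-686*I*√2 + 2011) = 1/(2011 - 686*I*√2)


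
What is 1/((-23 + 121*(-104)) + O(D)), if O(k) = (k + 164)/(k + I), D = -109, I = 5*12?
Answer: -49/617798 ≈ -7.9314e-5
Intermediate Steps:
I = 60
O(k) = (164 + k)/(60 + k) (O(k) = (k + 164)/(k + 60) = (164 + k)/(60 + k))
1/((-23 + 121*(-104)) + O(D)) = 1/((-23 + 121*(-104)) + (164 - 109)/(60 - 109)) = 1/((-23 - 12584) + 55/(-49)) = 1/(-12607 - 1/49*55) = 1/(-12607 - 55/49) = 1/(-617798/49) = -49/617798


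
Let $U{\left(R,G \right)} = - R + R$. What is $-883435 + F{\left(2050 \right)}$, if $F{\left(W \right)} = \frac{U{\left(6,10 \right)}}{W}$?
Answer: $-883435$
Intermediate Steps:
$U{\left(R,G \right)} = 0$
$F{\left(W \right)} = 0$ ($F{\left(W \right)} = \frac{0}{W} = 0$)
$-883435 + F{\left(2050 \right)} = -883435 + 0 = -883435$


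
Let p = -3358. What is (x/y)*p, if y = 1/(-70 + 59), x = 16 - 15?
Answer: 36938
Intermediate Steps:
x = 1
y = -1/11 (y = 1/(-11) = -1/11 ≈ -0.090909)
(x/y)*p = (1/(-1/11))*(-3358) = (1*(-11))*(-3358) = -11*(-3358) = 36938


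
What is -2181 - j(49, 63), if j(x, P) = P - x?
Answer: -2195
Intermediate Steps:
-2181 - j(49, 63) = -2181 - (63 - 1*49) = -2181 - (63 - 49) = -2181 - 1*14 = -2181 - 14 = -2195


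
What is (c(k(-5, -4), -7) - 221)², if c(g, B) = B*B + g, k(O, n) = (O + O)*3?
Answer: 40804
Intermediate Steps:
k(O, n) = 6*O (k(O, n) = (2*O)*3 = 6*O)
c(g, B) = g + B² (c(g, B) = B² + g = g + B²)
(c(k(-5, -4), -7) - 221)² = ((6*(-5) + (-7)²) - 221)² = ((-30 + 49) - 221)² = (19 - 221)² = (-202)² = 40804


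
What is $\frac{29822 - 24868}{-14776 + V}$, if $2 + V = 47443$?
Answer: $\frac{4954}{32665} \approx 0.15166$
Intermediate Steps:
$V = 47441$ ($V = -2 + 47443 = 47441$)
$\frac{29822 - 24868}{-14776 + V} = \frac{29822 - 24868}{-14776 + 47441} = \frac{4954}{32665}$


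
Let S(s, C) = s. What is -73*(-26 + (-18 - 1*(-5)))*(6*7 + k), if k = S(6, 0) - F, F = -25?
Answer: 207831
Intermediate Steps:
k = 31 (k = 6 - 1*(-25) = 6 + 25 = 31)
-73*(-26 + (-18 - 1*(-5)))*(6*7 + k) = -73*(-26 + (-18 - 1*(-5)))*(6*7 + 31) = -73*(-26 + (-18 + 5))*(42 + 31) = -73*(-26 - 13)*73 = -(-2847)*73 = -73*(-2847) = 207831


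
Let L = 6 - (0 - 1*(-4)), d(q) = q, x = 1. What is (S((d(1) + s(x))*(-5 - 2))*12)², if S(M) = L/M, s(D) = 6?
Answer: 576/2401 ≈ 0.23990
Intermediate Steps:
L = 2 (L = 6 - (0 + 4) = 6 - 1*4 = 6 - 4 = 2)
S(M) = 2/M
(S((d(1) + s(x))*(-5 - 2))*12)² = ((2/(((1 + 6)*(-5 - 2))))*12)² = ((2/((7*(-7))))*12)² = ((2/(-49))*12)² = ((2*(-1/49))*12)² = (-2/49*12)² = (-24/49)² = 576/2401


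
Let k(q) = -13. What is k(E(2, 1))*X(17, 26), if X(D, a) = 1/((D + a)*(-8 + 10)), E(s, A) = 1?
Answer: -13/86 ≈ -0.15116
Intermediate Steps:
X(D, a) = 1/(2*D + 2*a) (X(D, a) = 1/((D + a)*2) = 1/(2*D + 2*a))
k(E(2, 1))*X(17, 26) = -13/(2*(17 + 26)) = -13/(2*43) = -13*1/86 = -13/86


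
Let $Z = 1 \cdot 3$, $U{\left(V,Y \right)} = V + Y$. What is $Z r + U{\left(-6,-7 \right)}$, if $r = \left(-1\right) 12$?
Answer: $-49$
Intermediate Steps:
$r = -12$
$Z = 3$
$Z r + U{\left(-6,-7 \right)} = 3 \left(-12\right) - 13 = -36 - 13 = -49$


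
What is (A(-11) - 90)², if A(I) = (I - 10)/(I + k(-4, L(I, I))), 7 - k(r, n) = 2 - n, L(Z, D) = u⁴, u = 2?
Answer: 848241/100 ≈ 8482.4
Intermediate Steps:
L(Z, D) = 16 (L(Z, D) = 2⁴ = 16)
k(r, n) = 5 + n (k(r, n) = 7 - (2 - n) = 7 + (-2 + n) = 5 + n)
A(I) = (-10 + I)/(21 + I) (A(I) = (I - 10)/(I + (5 + 16)) = (-10 + I)/(I + 21) = (-10 + I)/(21 + I))
(A(-11) - 90)² = ((-10 - 11)/(21 - 11) - 90)² = (-21/10 - 90)² = (-921/10)² = 848241/100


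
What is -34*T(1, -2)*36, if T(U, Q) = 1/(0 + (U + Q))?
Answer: 1224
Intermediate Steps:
T(U, Q) = 1/(Q + U) (T(U, Q) = 1/(0 + (Q + U)) = 1/(Q + U))
-34*T(1, -2)*36 = -34/(-2 + 1)*36 = -34/(-1)*36 = -34*(-1)*36 = 34*36 = 1224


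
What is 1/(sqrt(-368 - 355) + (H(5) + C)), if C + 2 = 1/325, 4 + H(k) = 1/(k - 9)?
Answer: -3519100/429273547 - 1690000*I*sqrt(723)/1287820641 ≈ -0.0081978 - 0.035286*I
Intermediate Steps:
H(k) = -4 + 1/(-9 + k) (H(k) = -4 + 1/(k - 9) = -4 + 1/(-9 + k))
C = -649/325 (C = -2 + 1/325 = -649/325 ≈ -1.9969)
1/(sqrt(-368 - 355) + (H(5) + C)) = 1/(sqrt(-368 - 355) + ((37 - 4*5)/(-9 + 5) - 649/325)) = 1/(sqrt(-723) + ((37 - 20)/(-4) - 649/325)) = 1/(I*sqrt(723) + (-1/4*17 - 649/325)) = 1/(I*sqrt(723) + (-17/4 - 649/325)) = 1/(I*sqrt(723) - 8121/1300) = 1/(-8121/1300 + I*sqrt(723))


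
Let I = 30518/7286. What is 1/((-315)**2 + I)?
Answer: 3643/361491934 ≈ 1.0078e-5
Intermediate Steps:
I = 15259/3643 (I = 30518*(1/7286) = 15259/3643 ≈ 4.1886)
1/((-315)**2 + I) = 1/((-315)**2 + 15259/3643) = 1/(99225 + 15259/3643) = 1/(361491934/3643) = 3643/361491934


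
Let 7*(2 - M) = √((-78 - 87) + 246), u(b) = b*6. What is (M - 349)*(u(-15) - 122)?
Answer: 516856/7 ≈ 73837.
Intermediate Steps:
u(b) = 6*b
M = 5/7 (M = 2 - √((-78 - 87) + 246)/7 = 2 - √(-165 + 246)/7 = 2 - √81/7 = 2 - ⅐*9 = 2 - 9/7 = 5/7 ≈ 0.71429)
(M - 349)*(u(-15) - 122) = (5/7 - 349)*(6*(-15) - 122) = -2438*(-90 - 122)/7 = -2438/7*(-212) = 516856/7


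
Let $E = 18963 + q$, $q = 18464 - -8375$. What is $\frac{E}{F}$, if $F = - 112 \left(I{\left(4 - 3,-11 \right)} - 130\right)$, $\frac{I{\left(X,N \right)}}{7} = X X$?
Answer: $\frac{22901}{6888} \approx 3.3248$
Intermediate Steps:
$q = 26839$ ($q = 18464 + 8375 = 26839$)
$I{\left(X,N \right)} = 7 X^{2}$ ($I{\left(X,N \right)} = 7 X X = 7 X^{2}$)
$E = 45802$ ($E = 18963 + 26839 = 45802$)
$F = 13776$ ($F = - 112 \left(7 \left(4 - 3\right)^{2} - 130\right) = - 112 \left(7 \cdot 1^{2} - 130\right) = - 112 \left(7 \cdot 1 - 130\right) = - 112 \left(7 - 130\right) = \left(-112\right) \left(-123\right) = 13776$)
$\frac{E}{F} = \frac{45802}{13776} = 45802 \cdot \frac{1}{13776} = \frac{22901}{6888}$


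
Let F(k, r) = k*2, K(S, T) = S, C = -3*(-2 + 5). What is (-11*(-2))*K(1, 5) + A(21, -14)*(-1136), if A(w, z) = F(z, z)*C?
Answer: -286250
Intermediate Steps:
C = -9 (C = -3*3 = -9)
F(k, r) = 2*k
A(w, z) = -18*z (A(w, z) = (2*z)*(-9) = -18*z)
(-11*(-2))*K(1, 5) + A(21, -14)*(-1136) = -11*(-2)*1 - 18*(-14)*(-1136) = 22*1 + 252*(-1136) = 22 - 286272 = -286250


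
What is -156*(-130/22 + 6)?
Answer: -156/11 ≈ -14.182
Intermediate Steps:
-156*(-130/22 + 6) = -156*(-130*1/22 + 6) = -156*(-65/11 + 6) = -156*1/11 = -156/11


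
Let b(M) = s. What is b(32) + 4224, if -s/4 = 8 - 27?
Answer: 4300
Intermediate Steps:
s = 76 (s = -4*(8 - 27) = -4*(-19) = 76)
b(M) = 76
b(32) + 4224 = 76 + 4224 = 4300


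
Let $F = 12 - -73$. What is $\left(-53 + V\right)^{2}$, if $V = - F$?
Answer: $19044$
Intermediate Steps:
$F = 85$ ($F = 12 + 73 = 85$)
$V = -85$ ($V = \left(-1\right) 85 = -85$)
$\left(-53 + V\right)^{2} = \left(-53 - 85\right)^{2} = \left(-138\right)^{2} = 19044$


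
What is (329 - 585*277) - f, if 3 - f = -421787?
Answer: -583506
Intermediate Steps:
f = 421790 (f = 3 - 1*(-421787) = 3 + 421787 = 421790)
(329 - 585*277) - f = (329 - 585*277) - 1*421790 = (329 - 162045) - 421790 = -161716 - 421790 = -583506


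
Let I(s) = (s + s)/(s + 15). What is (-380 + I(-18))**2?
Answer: 135424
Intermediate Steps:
I(s) = 2*s/(15 + s) (I(s) = (2*s)/(15 + s) = 2*s/(15 + s))
(-380 + I(-18))**2 = (-380 + 2*(-18)/(15 - 18))**2 = (-380 + 2*(-18)/(-3))**2 = (-380 + 2*(-18)*(-1/3))**2 = (-380 + 12)**2 = (-368)**2 = 135424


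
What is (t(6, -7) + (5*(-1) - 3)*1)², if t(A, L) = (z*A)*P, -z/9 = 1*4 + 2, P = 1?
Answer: 110224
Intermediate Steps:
z = -54 (z = -9*(1*4 + 2) = -9*(4 + 2) = -9*6 = -54)
t(A, L) = -54*A (t(A, L) = -54*A*1 = -54*A)
(t(6, -7) + (5*(-1) - 3)*1)² = (-54*6 + (5*(-1) - 3)*1)² = (-324 + (-5 - 3)*1)² = (-324 - 8*1)² = (-324 - 8)² = (-332)² = 110224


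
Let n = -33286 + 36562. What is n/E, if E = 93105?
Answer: 364/10345 ≈ 0.035186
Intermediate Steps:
n = 3276
n/E = 3276/93105 = 3276*(1/93105) = 364/10345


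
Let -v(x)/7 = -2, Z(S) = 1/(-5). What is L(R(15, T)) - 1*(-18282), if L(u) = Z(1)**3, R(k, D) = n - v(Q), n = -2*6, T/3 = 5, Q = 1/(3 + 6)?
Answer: 2285249/125 ≈ 18282.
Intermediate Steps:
Z(S) = -1/5
Q = 1/9 ≈ 0.11111
T = 15 (T = 3*5 = 15)
n = -12
v(x) = 14 (v(x) = -7*(-2) = 14)
R(k, D) = -26 (R(k, D) = -12 - 1*14 = -12 - 14 = -26)
L(u) = -1/125 (L(u) = (-1/5)**3 = -1/125)
L(R(15, T)) - 1*(-18282) = -1/125 - 1*(-18282) = -1/125 + 18282 = 2285249/125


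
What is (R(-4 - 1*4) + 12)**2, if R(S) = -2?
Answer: 100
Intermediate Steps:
(R(-4 - 1*4) + 12)**2 = (-2 + 12)**2 = 10**2 = 100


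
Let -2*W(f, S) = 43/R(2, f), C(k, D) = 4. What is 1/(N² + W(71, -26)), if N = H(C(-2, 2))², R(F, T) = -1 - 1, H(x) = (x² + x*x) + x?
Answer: 4/6718507 ≈ 5.9537e-7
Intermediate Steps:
H(x) = x + 2*x² (H(x) = (x² + x²) + x = 2*x² + x = x + 2*x²)
R(F, T) = -2
W(f, S) = 43/4 (W(f, S) = -43/(2*(-2)) = -43*(-1)/(2*2) = -½*(-43/2) = 43/4)
N = 1296 (N = (4*(1 + 2*4))² = (4*(1 + 8))² = (4*9)² = 36² = 1296)
1/(N² + W(71, -26)) = 1/(1296² + 43/4) = 1/(1679616 + 43/4) = 1/(6718507/4) = 4/6718507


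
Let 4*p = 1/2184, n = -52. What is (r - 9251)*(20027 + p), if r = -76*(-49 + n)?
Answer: -13121690475/416 ≈ -3.1543e+7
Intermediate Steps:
p = 1/8736 (p = (¼)/2184 = (¼)*(1/2184) = 1/8736 ≈ 0.00011447)
r = 7676 (r = -76*(-49 - 52) = -76*(-101) = 7676)
(r - 9251)*(20027 + p) = (7676 - 9251)*(20027 + 1/8736) = -1575*174955873/8736 = -13121690475/416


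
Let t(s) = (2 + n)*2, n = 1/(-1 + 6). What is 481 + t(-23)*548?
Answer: 14461/5 ≈ 2892.2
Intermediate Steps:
n = ⅕ (n = 1/5 = ⅕ ≈ 0.20000)
t(s) = 22/5 (t(s) = (2 + ⅕)*2 = (11/5)*2 = 22/5)
481 + t(-23)*548 = 481 + (22/5)*548 = 481 + 12056/5 = 14461/5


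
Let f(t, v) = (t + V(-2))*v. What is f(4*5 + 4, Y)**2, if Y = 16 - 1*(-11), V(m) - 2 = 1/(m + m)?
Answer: 7733961/16 ≈ 4.8337e+5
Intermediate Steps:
V(m) = 2 + 1/(2*m) (V(m) = 2 + 1/(m + m) = 2 + 1/(2*m))
Y = 27 (Y = 16 + 11 = 27)
f(t, v) = v*(7/4 + t) (f(t, v) = (t + (2 + (1/2)/(-2)))*v = (t + (2 + (1/2)*(-1/2)))*v = (t + (2 - 1/4))*v = (t + 7/4)*v = (7/4 + t)*v = v*(7/4 + t))
f(4*5 + 4, Y)**2 = ((1/4)*27*(7 + 4*(4*5 + 4)))**2 = ((1/4)*27*(7 + 4*(20 + 4)))**2 = ((1/4)*27*(7 + 4*24))**2 = ((1/4)*27*(7 + 96))**2 = ((1/4)*27*103)**2 = (2781/4)**2 = 7733961/16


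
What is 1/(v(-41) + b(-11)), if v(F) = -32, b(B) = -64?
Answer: -1/96 ≈ -0.010417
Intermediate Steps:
1/(v(-41) + b(-11)) = 1/(-32 - 64) = 1/(-96) = -1/96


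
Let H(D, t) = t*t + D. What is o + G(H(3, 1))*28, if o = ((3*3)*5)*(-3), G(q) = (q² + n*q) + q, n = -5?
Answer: -135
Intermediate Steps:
H(D, t) = D + t² (H(D, t) = t² + D = D + t²)
G(q) = q² - 4*q (G(q) = (q² - 5*q) + q = q² - 4*q)
o = -135 (o = (9*5)*(-3) = 45*(-3) = -135)
o + G(H(3, 1))*28 = -135 + ((3 + 1²)*(-4 + (3 + 1²)))*28 = -135 + ((3 + 1)*(-4 + (3 + 1)))*28 = -135 + (4*(-4 + 4))*28 = -135 + (4*0)*28 = -135 + 0*28 = -135 + 0 = -135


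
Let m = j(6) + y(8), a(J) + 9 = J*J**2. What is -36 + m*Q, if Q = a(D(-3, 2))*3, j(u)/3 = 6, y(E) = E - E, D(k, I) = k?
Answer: -1980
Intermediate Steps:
y(E) = 0
j(u) = 18 (j(u) = 3*6 = 18)
a(J) = -9 + J**3 (a(J) = -9 + J*J**2 = -9 + J**3)
m = 18 (m = 18 + 0 = 18)
Q = -108 (Q = (-9 + (-3)**3)*3 = (-9 - 27)*3 = -36*3 = -108)
-36 + m*Q = -36 + 18*(-108) = -36 - 1944 = -1980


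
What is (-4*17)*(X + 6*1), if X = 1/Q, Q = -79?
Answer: -32164/79 ≈ -407.14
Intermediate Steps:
X = -1/79 (X = 1/(-79) = -1/79 ≈ -0.012658)
(-4*17)*(X + 6*1) = (-4*17)*(-1/79 + 6*1) = -68*(-1/79 + 6) = -68*473/79 = -32164/79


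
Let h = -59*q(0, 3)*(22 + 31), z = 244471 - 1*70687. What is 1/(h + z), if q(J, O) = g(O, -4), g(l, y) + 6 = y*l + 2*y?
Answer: 1/255086 ≈ 3.9202e-6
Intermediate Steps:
g(l, y) = -6 + 2*y + l*y (g(l, y) = -6 + (y*l + 2*y) = -6 + (l*y + 2*y) = -6 + (2*y + l*y) = -6 + 2*y + l*y)
z = 173784 (z = 244471 - 70687 = 173784)
q(J, O) = -14 - 4*O (q(J, O) = -6 + 2*(-4) + O*(-4) = -6 - 8 - 4*O = -14 - 4*O)
h = 81302 (h = -59*(-14 - 4*3)*(22 + 31) = -59*(-14 - 12)*53 = -(-1534)*53 = -59*(-1378) = 81302)
1/(h + z) = 1/(81302 + 173784) = 1/255086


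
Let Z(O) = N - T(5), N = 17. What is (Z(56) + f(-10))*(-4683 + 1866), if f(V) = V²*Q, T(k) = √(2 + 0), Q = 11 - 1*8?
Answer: -892989 + 2817*√2 ≈ -8.8901e+5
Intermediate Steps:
Q = 3 (Q = 11 - 8 = 3)
T(k) = √2
Z(O) = 17 - √2
f(V) = 3*V² (f(V) = V²*3 = 3*V²)
(Z(56) + f(-10))*(-4683 + 1866) = ((17 - √2) + 3*(-10)²)*(-4683 + 1866) = ((17 - √2) + 3*100)*(-2817) = ((17 - √2) + 300)*(-2817) = (317 - √2)*(-2817) = -892989 + 2817*√2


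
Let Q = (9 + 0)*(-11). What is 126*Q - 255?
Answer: -12729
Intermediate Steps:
Q = -99 (Q = 9*(-11) = -99)
126*Q - 255 = 126*(-99) - 255 = -12474 - 255 = -12729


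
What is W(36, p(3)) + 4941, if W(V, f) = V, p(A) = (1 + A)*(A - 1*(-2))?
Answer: 4977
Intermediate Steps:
p(A) = (1 + A)*(2 + A) (p(A) = (1 + A)*(A + 2) = (1 + A)*(2 + A))
W(36, p(3)) + 4941 = 36 + 4941 = 4977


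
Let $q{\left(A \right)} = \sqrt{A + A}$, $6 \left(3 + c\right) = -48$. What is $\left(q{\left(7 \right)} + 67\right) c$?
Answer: $-737 - 11 \sqrt{14} \approx -778.16$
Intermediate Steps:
$c = -11$ ($c = -3 + \frac{1}{6} \left(-48\right) = -3 - 8 = -11$)
$q{\left(A \right)} = \sqrt{2} \sqrt{A}$ ($q{\left(A \right)} = \sqrt{2 A} = \sqrt{2} \sqrt{A}$)
$\left(q{\left(7 \right)} + 67\right) c = \left(\sqrt{2} \sqrt{7} + 67\right) \left(-11\right) = \left(\sqrt{14} + 67\right) \left(-11\right) = \left(67 + \sqrt{14}\right) \left(-11\right) = -737 - 11 \sqrt{14}$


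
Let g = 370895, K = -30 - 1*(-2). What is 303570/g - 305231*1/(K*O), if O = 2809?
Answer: 559530773/119067892 ≈ 4.6993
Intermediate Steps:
K = -28 (K = -30 + 2 = -28)
303570/g - 305231*1/(K*O) = 303570/370895 - 305231/(2809*(-28)) = 303570*(1/370895) - 305231/(-78652) = 60714/74179 - 305231*(-1/78652) = 60714/74179 + 305231/78652 = 559530773/119067892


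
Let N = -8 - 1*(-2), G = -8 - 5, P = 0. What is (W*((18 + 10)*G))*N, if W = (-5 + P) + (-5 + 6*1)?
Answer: -8736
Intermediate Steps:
G = -13
W = -4 (W = (-5 + 0) + (-5 + 6*1) = -5 + (-5 + 6) = -5 + 1 = -4)
N = -6 (N = -8 + 2 = -6)
(W*((18 + 10)*G))*N = -4*(18 + 10)*(-13)*(-6) = -112*(-13)*(-6) = -4*(-364)*(-6) = 1456*(-6) = -8736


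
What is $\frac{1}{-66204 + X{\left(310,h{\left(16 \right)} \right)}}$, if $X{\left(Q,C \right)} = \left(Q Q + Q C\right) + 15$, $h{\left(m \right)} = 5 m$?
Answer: $\frac{1}{54711} \approx 1.8278 \cdot 10^{-5}$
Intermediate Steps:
$X{\left(Q,C \right)} = 15 + Q^{2} + C Q$ ($X{\left(Q,C \right)} = \left(Q^{2} + C Q\right) + 15 = 15 + Q^{2} + C Q$)
$\frac{1}{-66204 + X{\left(310,h{\left(16 \right)} \right)}} = \frac{1}{-66204 + \left(15 + 310^{2} + 5 \cdot 16 \cdot 310\right)} = \frac{1}{-66204 + \left(15 + 96100 + 80 \cdot 310\right)} = \frac{1}{-66204 + \left(15 + 96100 + 24800\right)} = \frac{1}{-66204 + 120915} = \frac{1}{54711}$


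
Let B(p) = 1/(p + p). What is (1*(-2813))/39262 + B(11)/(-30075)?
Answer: -465315178/6494425575 ≈ -0.071648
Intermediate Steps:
B(p) = 1/(2*p)
(1*(-2813))/39262 + B(11)/(-30075) = (1*(-2813))/39262 + ((1/2)/11)/(-30075) = -2813*1/39262 + ((1/2)*(1/11))*(-1/30075) = -2813/39262 + (1/22)*(-1/30075) = -2813/39262 - 1/661650 = -465315178/6494425575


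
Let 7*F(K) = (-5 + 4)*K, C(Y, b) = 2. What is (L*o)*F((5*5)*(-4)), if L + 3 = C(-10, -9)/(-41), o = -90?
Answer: 1125000/287 ≈ 3919.9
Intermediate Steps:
F(K) = -K/7 (F(K) = ((-5 + 4)*K)/7 = (-K)/7 = -K/7)
L = -125/41 (L = -3 + 2/(-41) = -3 + 2*(-1/41) = -3 - 2/41 = -125/41 ≈ -3.0488)
(L*o)*F((5*5)*(-4)) = (-125/41*(-90))*(-5*5*(-4)/7) = 11250*(-25*(-4)/7)/41 = 11250*(-⅐*(-100))/41 = (11250/41)*(100/7) = 1125000/287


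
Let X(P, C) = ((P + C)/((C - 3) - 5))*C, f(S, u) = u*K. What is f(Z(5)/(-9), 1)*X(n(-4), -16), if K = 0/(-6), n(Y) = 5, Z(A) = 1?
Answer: 0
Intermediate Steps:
K = 0 (K = 0*(-⅙) = 0)
f(S, u) = 0 (f(S, u) = u*0 = 0)
X(P, C) = C*(C + P)/(-8 + C) (X(P, C) = ((C + P)/((-3 + C) - 5))*C = ((C + P)/(-8 + C))*C = C*(C + P)/(-8 + C))
f(Z(5)/(-9), 1)*X(n(-4), -16) = 0*(-16*(-16 + 5)/(-8 - 16)) = 0*(-16*(-11)/(-24)) = 0*(-16*(-1/24)*(-11)) = 0*(-22/3) = 0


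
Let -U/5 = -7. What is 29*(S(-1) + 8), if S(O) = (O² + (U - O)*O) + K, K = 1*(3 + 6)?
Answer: -522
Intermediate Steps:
U = 35 (U = -5*(-7) = 35)
K = 9 (K = 1*9 = 9)
S(O) = 9 + O² + O*(35 - O) (S(O) = (O² + (35 - O)*O) + 9 = (O² + O*(35 - O)) + 9 = 9 + O² + O*(35 - O))
29*(S(-1) + 8) = 29*((9 + 35*(-1)) + 8) = 29*((9 - 35) + 8) = 29*(-26 + 8) = 29*(-18) = -522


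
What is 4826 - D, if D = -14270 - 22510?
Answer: 41606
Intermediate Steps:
D = -36780
4826 - D = 4826 - 1*(-36780) = 4826 + 36780 = 41606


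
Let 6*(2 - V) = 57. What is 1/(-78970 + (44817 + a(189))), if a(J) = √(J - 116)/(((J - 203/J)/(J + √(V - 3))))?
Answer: -10148/(346584644 - 27*√73*(378 + I*√42)) ≈ -2.9287e-5 - 1.2637e-10*I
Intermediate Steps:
V = -15/2 (V = 2 - ⅙*57 = 2 - 19/2 = -15/2 ≈ -7.5000)
a(J) = √(-116 + J)*(J + I*√42/2)/(J - 203/J) (a(J) = √(J - 116)/(((J - 203/J)/(J + √(-15/2 - 3)))) = √(-116 + J)/(((J - 203/J)/(J + √(-21/2)))) = √(-116 + J)/(((J - 203/J)/(J + I*√42/2))) = √(-116 + J)*((J + I*√42/2)/(J - 203/J)) = √(-116 + J)*(J + I*√42/2)/(J - 203/J))
1/(-78970 + (44817 + a(189))) = 1/(-78970 + (44817 + (½)*189*√(-116 + 189)*(2*189 + I*√42)/(-203 + 189²))) = 1/(-78970 + (44817 + (½)*189*√73*(378 + I*√42)/(-203 + 35721))) = 1/(-78970 + (44817 + (½)*189*√73*(378 + I*√42)/35518)) = 1/(-78970 + (44817 + (½)*189*(1/35518)*√73*(378 + I*√42))) = 1/(-78970 + (44817 + 27*√73*(378 + I*√42)/10148)) = 1/(-34153 + 27*√73*(378 + I*√42)/10148)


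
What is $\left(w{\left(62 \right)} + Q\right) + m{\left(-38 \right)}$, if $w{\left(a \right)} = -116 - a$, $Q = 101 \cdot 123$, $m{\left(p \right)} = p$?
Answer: $12207$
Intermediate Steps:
$Q = 12423$
$\left(w{\left(62 \right)} + Q\right) + m{\left(-38 \right)} = \left(\left(-116 - 62\right) + 12423\right) - 38 = \left(-178 + 12423\right) - 38 = 12245 - 38 = 12207$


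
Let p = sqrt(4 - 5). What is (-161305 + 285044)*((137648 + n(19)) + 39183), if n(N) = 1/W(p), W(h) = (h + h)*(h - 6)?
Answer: 1619185818327/74 + 371217*I/37 ≈ 2.1881e+10 + 10033.0*I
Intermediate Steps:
p = I (p = sqrt(-1) = I ≈ 1.0*I)
W(h) = 2*h*(-6 + h) (W(h) = (2*h)*(-6 + h) = 2*h*(-6 + h))
n(N) = -I*(-6 - I)/74 (n(N) = 1/(2*I*(-6 + I)) = -I*(-6 - I)/74)
(-161305 + 285044)*((137648 + n(19)) + 39183) = (-161305 + 285044)*((137648 + I*(6 + I)/74) + 39183) = 123739*(176831 + I*(6 + I)/74) = 21880891109 + 123739*I*(6 + I)/74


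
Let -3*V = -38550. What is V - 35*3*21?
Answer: 10645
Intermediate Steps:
V = 12850 (V = -⅓*(-38550) = 12850)
V - 35*3*21 = 12850 - 35*3*21 = 12850 - 105*21 = 12850 - 1*2205 = 12850 - 2205 = 10645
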